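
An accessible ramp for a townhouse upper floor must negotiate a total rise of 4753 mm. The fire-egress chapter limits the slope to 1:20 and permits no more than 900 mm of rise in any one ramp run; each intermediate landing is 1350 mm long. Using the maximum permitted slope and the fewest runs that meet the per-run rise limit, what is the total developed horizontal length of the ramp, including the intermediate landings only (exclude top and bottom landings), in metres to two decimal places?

101.81 m

⌈4753/900⌉ = 6 ramp runs. That means 5 intermediate landings.
Horizontal run for 4753 mm of rise at 1:20 is 4753 × 20 = 95060 mm.
5 intermediate landings contribute 5 × 1350 = 6750 mm.
Total developed length = 95060 + 6750 = 101810 mm.
= 101.81 m.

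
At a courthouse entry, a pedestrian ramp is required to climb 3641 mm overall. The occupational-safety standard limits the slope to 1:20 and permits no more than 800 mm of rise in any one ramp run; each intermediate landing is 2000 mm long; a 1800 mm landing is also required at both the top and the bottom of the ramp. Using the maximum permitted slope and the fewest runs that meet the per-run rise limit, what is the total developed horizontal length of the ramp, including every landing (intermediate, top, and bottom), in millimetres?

At most 800 each: 3641/800 = 4.55, giving 5 ramp runs. That means 4 intermediate landings.
Horizontal run for 3641 mm of rise at 1:20 is 3641 × 20 = 72820 mm.
Intermediate landings: 4 × 2000 = 8000 mm.
Top and bottom landings: 2 × 1800 = 3600 mm.
Total = 72820 + 8000 + 3600 = 84420 mm.

84420 mm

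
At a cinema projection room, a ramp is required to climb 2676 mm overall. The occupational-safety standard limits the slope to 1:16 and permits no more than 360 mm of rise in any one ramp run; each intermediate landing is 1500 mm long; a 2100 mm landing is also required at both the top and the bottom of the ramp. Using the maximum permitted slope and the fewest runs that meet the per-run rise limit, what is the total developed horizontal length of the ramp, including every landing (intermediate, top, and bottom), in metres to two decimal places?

At most 360 each: 2676/360 = 7.43, giving 8 ramp runs. That means 7 intermediate landings.
Ramp run (horizontal) at 1:16: 2676 × 16 = 42816 mm.
7 intermediate landings contribute 7 × 1500 = 10500 mm.
Top and bottom landings: 2 × 2100 = 4200 mm.
Total = 42816 + 10500 + 4200 = 57516 mm.
= 57.52 m.

57.52 m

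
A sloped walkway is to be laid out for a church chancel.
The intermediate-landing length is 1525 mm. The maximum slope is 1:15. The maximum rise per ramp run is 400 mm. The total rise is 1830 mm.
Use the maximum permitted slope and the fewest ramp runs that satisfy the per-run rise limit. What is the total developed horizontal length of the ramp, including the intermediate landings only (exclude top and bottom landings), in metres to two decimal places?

⌈1830/400⌉ = 5 ramp runs. That means 4 intermediate landings.
Horizontal run for 1830 mm of rise at 1:15 is 1830 × 15 = 27450 mm.
4 intermediate landings contribute 4 × 1525 = 6100 mm.
Developed length = 27450 + 6100 = 33550 mm.
= 33.55 m.

33.55 m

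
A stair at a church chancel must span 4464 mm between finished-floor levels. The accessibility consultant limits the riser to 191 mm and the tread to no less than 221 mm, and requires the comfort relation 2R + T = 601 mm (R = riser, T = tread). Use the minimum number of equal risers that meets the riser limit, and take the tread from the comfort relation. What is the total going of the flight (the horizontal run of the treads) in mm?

5267 mm

At most 191 each: 4464/191 = 23.37, giving 24 risers.
R = 4464 ÷ 24 = 186 mm.
T = 601 − 2·186 = 229 mm, which satisfies the 221 mm minimum.
24 risers give 23 treads; going = 23 × 229 = 5267 mm.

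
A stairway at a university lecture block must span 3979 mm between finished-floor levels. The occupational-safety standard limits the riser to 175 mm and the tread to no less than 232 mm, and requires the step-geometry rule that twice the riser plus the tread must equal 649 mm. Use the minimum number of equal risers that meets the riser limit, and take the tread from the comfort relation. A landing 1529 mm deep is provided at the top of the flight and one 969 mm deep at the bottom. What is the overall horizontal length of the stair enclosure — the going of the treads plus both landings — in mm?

3979 / 175 = 22.737 → round up to 23 risers.
Each riser is 3979/23 = 173 mm (≤ 175 mm).
From 2R + T = 649: T = 649 − 346 = 303 mm.
23 risers give 22 treads; going = 22 × 303 = 6666 mm.
Add landings: 6666 + 1529 + 969 = 9164 mm.

9164 mm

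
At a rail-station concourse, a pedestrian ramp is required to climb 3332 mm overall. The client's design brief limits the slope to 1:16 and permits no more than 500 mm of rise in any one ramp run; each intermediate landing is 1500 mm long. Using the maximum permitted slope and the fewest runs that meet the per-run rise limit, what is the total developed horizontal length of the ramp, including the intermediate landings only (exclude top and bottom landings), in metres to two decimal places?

62.31 m

⌈3332/500⌉ = 7 ramp runs. That means 6 intermediate landings.
Horizontal run for 3332 mm of rise at 1:16 is 3332 × 16 = 53312 mm.
Intermediate landings: 6 × 1500 = 9000 mm.
Total developed length = 53312 + 9000 = 62312 mm.
= 62.31 m.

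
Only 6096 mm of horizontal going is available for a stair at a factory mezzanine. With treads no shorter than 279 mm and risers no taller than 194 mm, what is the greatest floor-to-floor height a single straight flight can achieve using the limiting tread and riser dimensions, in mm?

Treads that fit: ⌊6096 / 279⌋ = 21.
Risers = treads + 1 = 22.
Maximum height = 22 × 194 = 4268 mm.

4268 mm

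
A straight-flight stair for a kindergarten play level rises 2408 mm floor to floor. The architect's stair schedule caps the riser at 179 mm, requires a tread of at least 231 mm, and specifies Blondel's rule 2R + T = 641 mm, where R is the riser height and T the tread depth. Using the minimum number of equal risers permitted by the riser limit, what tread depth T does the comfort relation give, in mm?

2408 / 179 = 13.453 → round up to 14 risers.
R = 2408 ÷ 14 = 172 mm.
From 2R + T = 641: T = 641 − 344 = 297 mm.

297 mm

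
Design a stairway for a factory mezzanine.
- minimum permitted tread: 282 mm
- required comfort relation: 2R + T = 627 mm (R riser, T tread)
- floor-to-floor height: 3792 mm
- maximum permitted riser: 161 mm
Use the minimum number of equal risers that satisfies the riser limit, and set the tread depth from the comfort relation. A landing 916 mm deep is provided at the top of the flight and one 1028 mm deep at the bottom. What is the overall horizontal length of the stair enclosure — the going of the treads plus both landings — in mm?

At most 161 each: 3792/161 = 23.55, giving 24 risers.
R = 3792 ÷ 24 = 158 mm.
T = 627 − 2·158 = 311 mm, which satisfies the 282 mm minimum.
Treads = 24 − 1 = 23; going = 23 × 311 = 7153 mm.
Add landings: 7153 + 916 + 1028 = 9097 mm.

9097 mm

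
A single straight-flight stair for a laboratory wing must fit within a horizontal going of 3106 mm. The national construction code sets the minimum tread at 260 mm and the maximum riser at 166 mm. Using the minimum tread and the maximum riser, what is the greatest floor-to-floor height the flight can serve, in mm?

1992 mm

Treads that fit: ⌊3106 / 260⌋ = 11.
Risers = treads + 1 = 12.
Maximum height = 12 × 166 = 1992 mm.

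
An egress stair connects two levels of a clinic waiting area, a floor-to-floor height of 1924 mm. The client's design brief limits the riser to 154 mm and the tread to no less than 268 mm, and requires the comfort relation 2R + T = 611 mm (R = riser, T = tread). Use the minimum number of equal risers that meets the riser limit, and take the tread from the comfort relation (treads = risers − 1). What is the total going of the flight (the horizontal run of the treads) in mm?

3780 mm

At most 154 each: 1924/154 = 12.49, giving 13 risers.
Riser R = 1924 / 13 = 148 mm, within the 154 mm limit.
Tread T = 611 − 2 × 148 = 315 mm (≥ 268 mm).
Treads = 13 − 1 = 12; going = 12 × 315 = 3780 mm.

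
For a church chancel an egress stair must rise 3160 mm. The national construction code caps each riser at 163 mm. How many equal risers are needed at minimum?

20 risers

⌈3160/163⌉ = 20 risers.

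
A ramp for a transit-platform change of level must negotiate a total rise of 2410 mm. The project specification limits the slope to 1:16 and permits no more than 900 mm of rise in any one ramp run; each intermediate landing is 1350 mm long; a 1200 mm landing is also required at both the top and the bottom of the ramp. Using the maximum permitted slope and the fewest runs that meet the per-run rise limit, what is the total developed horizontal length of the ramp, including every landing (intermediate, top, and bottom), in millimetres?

At most 900 each: 2410/900 = 2.68, giving 3 ramp runs. That means 2 intermediate landings.
Horizontal run for 2410 mm of rise at 1:16 is 2410 × 16 = 38560 mm.
Intermediate landings: 2 × 1350 = 2700 mm.
Top and bottom landings: 2 × 1200 = 2400 mm.
Total = 38560 + 2700 + 2400 = 43660 mm.

43660 mm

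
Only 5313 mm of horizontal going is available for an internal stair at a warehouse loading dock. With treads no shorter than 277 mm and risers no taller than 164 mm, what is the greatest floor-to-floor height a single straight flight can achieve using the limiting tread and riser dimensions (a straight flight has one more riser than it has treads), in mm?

Treads that fit: ⌊5313 / 277⌋ = 19.
Risers = treads + 1 = 20.
Maximum height = 20 × 164 = 3280 mm.

3280 mm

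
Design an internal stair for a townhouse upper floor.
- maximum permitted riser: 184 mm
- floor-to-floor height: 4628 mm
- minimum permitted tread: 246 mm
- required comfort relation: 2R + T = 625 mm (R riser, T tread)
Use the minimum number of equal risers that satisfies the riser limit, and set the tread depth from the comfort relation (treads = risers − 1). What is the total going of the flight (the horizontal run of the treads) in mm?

4628 / 184 = 25.15, so 26 risers are needed.
R = 4628 ÷ 26 = 178 mm.
Tread T = 625 − 2 × 178 = 269 mm (≥ 246 mm).
26 risers give 25 treads; going = 25 × 269 = 6725 mm.

6725 mm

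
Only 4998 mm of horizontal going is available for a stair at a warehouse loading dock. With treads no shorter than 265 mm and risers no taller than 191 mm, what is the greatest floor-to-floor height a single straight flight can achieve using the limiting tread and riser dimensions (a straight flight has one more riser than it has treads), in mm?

3629 mm

Treads that fit: ⌊4998 / 265⌋ = 18.
Risers = treads + 1 = 19.
Maximum height = 19 × 191 = 3629 mm.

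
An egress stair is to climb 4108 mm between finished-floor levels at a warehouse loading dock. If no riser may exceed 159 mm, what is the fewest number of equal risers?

26 risers

⌈4108/159⌉ = 26 risers.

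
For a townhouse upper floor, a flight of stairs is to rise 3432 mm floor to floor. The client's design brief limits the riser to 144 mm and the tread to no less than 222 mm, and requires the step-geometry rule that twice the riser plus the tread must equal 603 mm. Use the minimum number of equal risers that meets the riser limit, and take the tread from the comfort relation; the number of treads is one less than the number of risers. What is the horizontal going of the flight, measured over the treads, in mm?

7291 mm

3432 / 144 = 23.833 → round up to 24 risers.
Riser R = 3432 / 24 = 143 mm, within the 144 mm limit.
Tread T = 603 − 2 × 143 = 317 mm (≥ 222 mm).
24 risers give 23 treads; going = 23 × 317 = 7291 mm.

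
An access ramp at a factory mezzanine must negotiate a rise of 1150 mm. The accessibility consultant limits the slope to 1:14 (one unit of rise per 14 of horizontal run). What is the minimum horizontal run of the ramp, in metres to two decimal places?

Run = rise × 14 = 1150 × 14 = 16100 mm.
16100 mm = 16.10 m.

16.10 m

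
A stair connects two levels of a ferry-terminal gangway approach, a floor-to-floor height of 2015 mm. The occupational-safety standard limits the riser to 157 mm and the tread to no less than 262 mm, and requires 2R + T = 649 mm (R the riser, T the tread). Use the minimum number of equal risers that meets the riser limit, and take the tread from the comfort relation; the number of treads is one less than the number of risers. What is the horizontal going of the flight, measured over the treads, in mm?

At most 157 each: 2015/157 = 12.83, giving 13 risers.
Each riser is 2015/13 = 155 mm (≤ 157 mm).
T = 649 − 2·155 = 339 mm, which satisfies the 262 mm minimum.
Treads = 13 − 1 = 12; going = 12 × 339 = 4068 mm.

4068 mm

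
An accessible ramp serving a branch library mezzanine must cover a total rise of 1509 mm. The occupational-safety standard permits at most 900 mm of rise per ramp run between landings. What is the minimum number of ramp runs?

1509 / 900 = 1.68, so 2 ramp runs are needed.

2 runs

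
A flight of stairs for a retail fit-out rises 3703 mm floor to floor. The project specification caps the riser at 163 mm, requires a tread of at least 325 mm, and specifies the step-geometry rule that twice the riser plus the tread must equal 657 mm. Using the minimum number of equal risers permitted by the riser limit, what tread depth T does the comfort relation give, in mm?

335 mm

At most 163 each: 3703/163 = 22.72, giving 23 risers.
R = 3703 ÷ 23 = 161 mm.
T = 657 − 2·161 = 335 mm, which satisfies the 325 mm minimum.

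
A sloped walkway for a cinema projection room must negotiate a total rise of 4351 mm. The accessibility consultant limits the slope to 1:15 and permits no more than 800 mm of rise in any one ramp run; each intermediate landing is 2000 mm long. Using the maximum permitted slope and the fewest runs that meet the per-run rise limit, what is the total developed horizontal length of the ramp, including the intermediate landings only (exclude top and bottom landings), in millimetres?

75265 mm

4351 / 800 = 5.439 → round up to 6 ramp runs. That means 5 intermediate landings.
Horizontal run for 4351 mm of rise at 1:15 is 4351 × 15 = 65265 mm.
Intermediate landings: 5 × 2000 = 10000 mm.
Developed length = 65265 + 10000 = 75265 mm.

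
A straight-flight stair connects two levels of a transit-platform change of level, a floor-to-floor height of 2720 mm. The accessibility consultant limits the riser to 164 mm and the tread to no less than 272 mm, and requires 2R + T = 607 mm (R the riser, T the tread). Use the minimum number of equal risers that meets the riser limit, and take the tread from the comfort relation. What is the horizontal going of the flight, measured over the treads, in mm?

4592 mm

At most 164 each: 2720/164 = 16.59, giving 17 risers.
Riser R = 2720 / 17 = 160 mm, within the 164 mm limit.
From 2R + T = 607: T = 607 − 320 = 287 mm.
17 risers give 16 treads; going = 16 × 287 = 4592 mm.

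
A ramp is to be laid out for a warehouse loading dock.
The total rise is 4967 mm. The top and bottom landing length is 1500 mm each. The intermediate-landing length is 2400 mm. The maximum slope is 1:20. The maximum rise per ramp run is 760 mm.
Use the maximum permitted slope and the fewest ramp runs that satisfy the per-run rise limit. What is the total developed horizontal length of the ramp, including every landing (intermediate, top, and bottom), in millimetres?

4967 / 760 = 6.536 → round up to 7 ramp runs. That means 6 intermediate landings.
Horizontal run for 4967 mm of rise at 1:20 is 4967 × 20 = 99340 mm.
6 intermediate landings contribute 6 × 2400 = 14400 mm.
Top and bottom landings: 2 × 1500 = 3000 mm.
Total = 99340 + 14400 + 3000 = 116740 mm.

116740 mm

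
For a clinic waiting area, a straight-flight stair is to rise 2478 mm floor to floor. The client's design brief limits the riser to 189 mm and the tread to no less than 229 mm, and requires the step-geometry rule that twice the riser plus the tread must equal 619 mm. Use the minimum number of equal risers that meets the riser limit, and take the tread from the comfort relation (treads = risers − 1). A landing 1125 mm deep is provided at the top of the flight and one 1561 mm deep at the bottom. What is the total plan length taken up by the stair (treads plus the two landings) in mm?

2478 / 189 = 13.111 → round up to 14 risers.
R = 2478 ÷ 14 = 177 mm.
Tread T = 619 − 2 × 177 = 265 mm (≥ 229 mm).
14 risers give 13 treads; going = 13 × 265 = 3445 mm.
Enclosure = 3445 + 1125 + 1561 = 6131 mm.

6131 mm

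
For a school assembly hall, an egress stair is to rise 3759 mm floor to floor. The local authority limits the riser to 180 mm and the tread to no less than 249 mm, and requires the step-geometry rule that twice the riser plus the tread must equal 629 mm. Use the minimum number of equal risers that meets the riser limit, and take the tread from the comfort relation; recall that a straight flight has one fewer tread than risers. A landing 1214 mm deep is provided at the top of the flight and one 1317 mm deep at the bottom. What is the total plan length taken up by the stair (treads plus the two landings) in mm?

7951 mm

At most 180 each: 3759/180 = 20.88, giving 21 risers.
Riser R = 3759 / 21 = 179 mm, within the 180 mm limit.
From 2R + T = 629: T = 629 − 358 = 271 mm.
Treads = 21 − 1 = 20; going = 20 × 271 = 5420 mm.
Add landings: 5420 + 1214 + 1317 = 7951 mm.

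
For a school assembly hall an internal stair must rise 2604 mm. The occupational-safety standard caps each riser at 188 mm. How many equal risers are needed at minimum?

2604 / 188 = 13.85, so 14 risers are needed.

14 risers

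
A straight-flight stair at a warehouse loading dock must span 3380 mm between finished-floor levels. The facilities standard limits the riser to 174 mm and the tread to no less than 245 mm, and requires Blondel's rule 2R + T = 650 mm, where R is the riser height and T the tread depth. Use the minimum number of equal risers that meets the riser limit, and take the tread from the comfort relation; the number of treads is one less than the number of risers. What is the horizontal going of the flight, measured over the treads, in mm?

5928 mm

At most 174 each: 3380/174 = 19.43, giving 20 risers.
Each riser is 3380/20 = 169 mm (≤ 174 mm).
T = 650 − 2·169 = 312 mm, which satisfies the 245 mm minimum.
Treads = 20 − 1 = 19; going = 19 × 312 = 5928 mm.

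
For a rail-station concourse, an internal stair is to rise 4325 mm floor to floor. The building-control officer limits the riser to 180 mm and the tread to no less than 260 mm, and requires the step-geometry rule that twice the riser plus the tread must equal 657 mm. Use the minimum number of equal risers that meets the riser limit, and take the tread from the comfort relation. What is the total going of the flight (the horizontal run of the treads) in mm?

⌈4325/180⌉ = 25 risers.
Each riser is 4325/25 = 173 mm (≤ 180 mm).
From 2R + T = 657: T = 657 − 346 = 311 mm.
25 risers give 24 treads; going = 24 × 311 = 7464 mm.

7464 mm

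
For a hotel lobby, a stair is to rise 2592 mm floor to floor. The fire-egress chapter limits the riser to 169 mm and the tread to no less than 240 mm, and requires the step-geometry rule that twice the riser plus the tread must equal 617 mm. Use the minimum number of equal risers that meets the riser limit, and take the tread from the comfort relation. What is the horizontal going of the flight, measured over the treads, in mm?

4395 mm

2592 / 169 = 15.337 → round up to 16 risers.
Each riser is 2592/16 = 162 mm (≤ 169 mm).
T = 617 − 2·162 = 293 mm, which satisfies the 240 mm minimum.
Treads = 16 − 1 = 15; going = 15 × 293 = 4395 mm.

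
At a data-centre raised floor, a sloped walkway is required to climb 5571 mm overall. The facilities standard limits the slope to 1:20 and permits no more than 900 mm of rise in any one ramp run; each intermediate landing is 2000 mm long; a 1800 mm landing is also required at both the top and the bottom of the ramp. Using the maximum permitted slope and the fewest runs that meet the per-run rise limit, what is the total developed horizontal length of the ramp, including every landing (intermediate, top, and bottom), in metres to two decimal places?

5571 / 900 = 6.19, so 7 ramp runs are needed. That means 6 intermediate landings.
Ramp run (horizontal) at 1:20: 5571 × 20 = 111420 mm.
6 intermediate landings contribute 6 × 2000 = 12000 mm.
Top and bottom landings: 2 × 1800 = 3600 mm.
Total = 111420 + 12000 + 3600 = 127020 mm.
= 127.02 m.

127.02 m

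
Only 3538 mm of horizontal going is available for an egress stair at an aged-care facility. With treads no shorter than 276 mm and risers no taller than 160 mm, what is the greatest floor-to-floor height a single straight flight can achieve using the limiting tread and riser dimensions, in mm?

Treads that fit: ⌊3538 / 276⌋ = 12.
Risers = treads + 1 = 13.
Maximum height = 13 × 160 = 2080 mm.

2080 mm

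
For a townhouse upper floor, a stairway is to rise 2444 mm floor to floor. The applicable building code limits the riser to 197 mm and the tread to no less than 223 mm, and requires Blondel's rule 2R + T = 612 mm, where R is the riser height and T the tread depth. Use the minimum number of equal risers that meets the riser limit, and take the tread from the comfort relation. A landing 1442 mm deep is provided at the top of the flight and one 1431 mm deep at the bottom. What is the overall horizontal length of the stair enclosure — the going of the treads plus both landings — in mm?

At most 197 each: 2444/197 = 12.41, giving 13 risers.
R = 2444 ÷ 13 = 188 mm.
From 2R + T = 612: T = 612 − 376 = 236 mm.
Going = (13 − 1) × 236 = 2832 mm.
Add landings: 2832 + 1442 + 1431 = 5705 mm.

5705 mm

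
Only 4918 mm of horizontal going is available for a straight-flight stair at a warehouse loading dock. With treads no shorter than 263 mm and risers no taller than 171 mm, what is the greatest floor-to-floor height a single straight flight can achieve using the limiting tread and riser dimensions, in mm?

4918 / 263 = 18.70, so 18 treads fit.
Risers = treads + 1 = 19.
Maximum height = 19 × 171 = 3249 mm.

3249 mm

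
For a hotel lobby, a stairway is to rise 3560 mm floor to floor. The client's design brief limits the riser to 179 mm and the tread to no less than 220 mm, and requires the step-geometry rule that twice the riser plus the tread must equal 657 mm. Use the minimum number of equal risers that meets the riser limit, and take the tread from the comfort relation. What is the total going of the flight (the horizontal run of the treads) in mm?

5719 mm

At most 179 each: 3560/179 = 19.89, giving 20 risers.
Riser R = 3560 / 20 = 178 mm, within the 179 mm limit.
T = 657 − 2·178 = 301 mm, which satisfies the 220 mm minimum.
20 risers give 19 treads; going = 19 × 301 = 5719 mm.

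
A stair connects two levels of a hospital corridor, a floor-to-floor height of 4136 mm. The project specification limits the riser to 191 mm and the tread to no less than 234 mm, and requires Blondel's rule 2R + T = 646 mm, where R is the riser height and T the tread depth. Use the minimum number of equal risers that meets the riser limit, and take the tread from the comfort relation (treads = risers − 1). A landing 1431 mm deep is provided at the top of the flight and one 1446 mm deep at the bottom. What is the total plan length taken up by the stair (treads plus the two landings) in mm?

4136 / 191 = 21.65, so 22 risers are needed.
Each riser is 4136/22 = 188 mm (≤ 191 mm).
Tread T = 646 − 2 × 188 = 270 mm (≥ 234 mm).
Treads = 22 − 1 = 21; going = 21 × 270 = 5670 mm.
Add landings: 5670 + 1431 + 1446 = 8547 mm.

8547 mm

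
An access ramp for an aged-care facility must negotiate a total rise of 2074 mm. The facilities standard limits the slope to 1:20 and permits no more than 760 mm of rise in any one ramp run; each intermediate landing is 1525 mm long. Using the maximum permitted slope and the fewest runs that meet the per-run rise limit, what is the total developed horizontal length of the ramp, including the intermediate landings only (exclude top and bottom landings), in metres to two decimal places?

44.53 m

2074 / 760 = 2.73, so 3 ramp runs are needed. That means 2 intermediate landings.
Horizontal run for 2074 mm of rise at 1:20 is 2074 × 20 = 41480 mm.
2 intermediate landings contribute 2 × 1525 = 3050 mm.
Developed length = 41480 + 3050 = 44530 mm.
= 44.53 m.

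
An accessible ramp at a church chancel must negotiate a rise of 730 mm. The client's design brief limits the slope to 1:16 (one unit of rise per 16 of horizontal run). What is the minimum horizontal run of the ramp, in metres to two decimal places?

11.68 m

At 1:16 the run is 16 × 730 = 11680 mm.
11680 mm = 11.68 m.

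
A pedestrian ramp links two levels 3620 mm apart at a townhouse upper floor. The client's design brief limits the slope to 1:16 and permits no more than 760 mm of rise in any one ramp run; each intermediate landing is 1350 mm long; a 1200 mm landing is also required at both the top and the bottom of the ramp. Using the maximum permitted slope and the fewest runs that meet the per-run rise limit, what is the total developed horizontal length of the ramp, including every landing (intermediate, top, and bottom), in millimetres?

65720 mm

3620 / 760 = 4.76, so 5 ramp runs are needed. That means 4 intermediate landings.
Horizontal run for 3620 mm of rise at 1:16 is 3620 × 16 = 57920 mm.
Intermediate landings: 4 × 1350 = 5400 mm.
Top and bottom landings: 2 × 1200 = 2400 mm.
Total = 57920 + 5400 + 2400 = 65720 mm.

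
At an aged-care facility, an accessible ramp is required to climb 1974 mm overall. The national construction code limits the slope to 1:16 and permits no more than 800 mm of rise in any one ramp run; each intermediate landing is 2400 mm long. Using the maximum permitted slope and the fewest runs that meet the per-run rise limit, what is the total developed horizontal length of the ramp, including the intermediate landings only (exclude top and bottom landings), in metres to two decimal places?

36.38 m

1974 / 800 = 2.467 → round up to 3 ramp runs. That means 2 intermediate landings.
Ramp run (horizontal) at 1:16: 1974 × 16 = 31584 mm.
Intermediate landings: 2 × 2400 = 4800 mm.
Developed length = 31584 + 4800 = 36384 mm.
= 36.38 m.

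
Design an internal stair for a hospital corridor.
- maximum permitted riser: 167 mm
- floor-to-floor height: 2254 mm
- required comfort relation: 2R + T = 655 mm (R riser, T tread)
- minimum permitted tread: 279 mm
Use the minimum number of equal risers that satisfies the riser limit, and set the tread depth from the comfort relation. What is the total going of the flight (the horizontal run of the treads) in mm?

At most 167 each: 2254/167 = 13.50, giving 14 risers.
R = 2254 ÷ 14 = 161 mm.
T = 655 − 2·161 = 333 mm, which satisfies the 279 mm minimum.
14 risers give 13 treads; going = 13 × 333 = 4329 mm.

4329 mm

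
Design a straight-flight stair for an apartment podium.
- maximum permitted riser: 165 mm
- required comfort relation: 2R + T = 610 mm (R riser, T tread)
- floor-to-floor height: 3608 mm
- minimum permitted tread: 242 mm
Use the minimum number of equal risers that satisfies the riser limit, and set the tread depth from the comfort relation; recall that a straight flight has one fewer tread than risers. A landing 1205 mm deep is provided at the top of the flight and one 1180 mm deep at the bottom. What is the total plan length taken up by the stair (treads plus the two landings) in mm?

8307 mm

⌈3608/165⌉ = 22 risers.
Each riser is 3608/22 = 164 mm (≤ 165 mm).
Tread T = 610 − 2 × 164 = 282 mm (≥ 242 mm).
Going = (22 − 1) × 282 = 5922 mm.
Enclosure = 5922 + 1205 + 1180 = 8307 mm.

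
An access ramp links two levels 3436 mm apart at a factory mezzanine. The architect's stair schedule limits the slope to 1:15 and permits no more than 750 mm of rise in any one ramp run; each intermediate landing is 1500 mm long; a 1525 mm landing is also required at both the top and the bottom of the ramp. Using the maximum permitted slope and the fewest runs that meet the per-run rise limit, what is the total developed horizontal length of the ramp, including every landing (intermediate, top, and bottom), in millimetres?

At most 750 each: 3436/750 = 4.58, giving 5 ramp runs. That means 4 intermediate landings.
Horizontal run for 3436 mm of rise at 1:15 is 3436 × 15 = 51540 mm.
4 intermediate landings contribute 4 × 1500 = 6000 mm.
Top and bottom landings: 2 × 1525 = 3050 mm.
Total = 51540 + 6000 + 3050 = 60590 mm.

60590 mm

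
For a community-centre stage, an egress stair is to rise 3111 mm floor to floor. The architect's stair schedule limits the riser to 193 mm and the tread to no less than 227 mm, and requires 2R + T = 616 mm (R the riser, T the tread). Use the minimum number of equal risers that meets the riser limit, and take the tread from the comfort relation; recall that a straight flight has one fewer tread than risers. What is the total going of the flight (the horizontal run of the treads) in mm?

3111 / 193 = 16.12, so 17 risers are needed.
Each riser is 3111/17 = 183 mm (≤ 193 mm).
Tread T = 616 − 2 × 183 = 250 mm (≥ 227 mm).
Going = (17 − 1) × 250 = 4000 mm.

4000 mm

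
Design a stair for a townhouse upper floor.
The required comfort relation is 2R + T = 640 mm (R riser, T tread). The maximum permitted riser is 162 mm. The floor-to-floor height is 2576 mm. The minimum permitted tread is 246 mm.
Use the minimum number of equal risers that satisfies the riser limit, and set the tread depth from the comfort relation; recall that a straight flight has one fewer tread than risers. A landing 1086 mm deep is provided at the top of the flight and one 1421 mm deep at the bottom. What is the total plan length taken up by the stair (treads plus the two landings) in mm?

7277 mm

⌈2576/162⌉ = 16 risers.
R = 2576 ÷ 16 = 161 mm.
Tread T = 640 − 2 × 161 = 318 mm (≥ 246 mm).
16 risers give 15 treads; going = 15 × 318 = 4770 mm.
Add landings: 4770 + 1086 + 1421 = 7277 mm.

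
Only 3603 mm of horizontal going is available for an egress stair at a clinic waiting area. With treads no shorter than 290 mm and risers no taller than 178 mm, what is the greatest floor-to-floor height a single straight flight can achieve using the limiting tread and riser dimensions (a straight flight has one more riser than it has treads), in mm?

Treads that fit: ⌊3603 / 290⌋ = 12.
Risers = treads + 1 = 13.
Maximum height = 13 × 178 = 2314 mm.

2314 mm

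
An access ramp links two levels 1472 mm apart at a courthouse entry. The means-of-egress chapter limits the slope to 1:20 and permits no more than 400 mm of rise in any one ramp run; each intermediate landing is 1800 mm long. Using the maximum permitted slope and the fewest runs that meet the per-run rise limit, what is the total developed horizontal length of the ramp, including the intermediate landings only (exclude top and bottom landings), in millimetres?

34840 mm

1472 / 400 = 3.68, so 4 ramp runs are needed. That means 3 intermediate landings.
Horizontal run for 1472 mm of rise at 1:20 is 1472 × 20 = 29440 mm.
Intermediate landings: 3 × 1800 = 5400 mm.
Total developed length = 29440 + 5400 = 34840 mm.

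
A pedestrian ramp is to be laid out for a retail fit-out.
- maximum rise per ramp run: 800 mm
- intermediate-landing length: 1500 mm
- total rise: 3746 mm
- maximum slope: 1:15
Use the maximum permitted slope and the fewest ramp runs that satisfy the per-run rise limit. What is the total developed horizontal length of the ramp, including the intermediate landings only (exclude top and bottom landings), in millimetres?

62190 mm

3746 / 800 = 4.683 → round up to 5 ramp runs. That means 4 intermediate landings.
Ramp run (horizontal) at 1:15: 3746 × 15 = 56190 mm.
Intermediate landings: 4 × 1500 = 6000 mm.
Developed length = 56190 + 6000 = 62190 mm.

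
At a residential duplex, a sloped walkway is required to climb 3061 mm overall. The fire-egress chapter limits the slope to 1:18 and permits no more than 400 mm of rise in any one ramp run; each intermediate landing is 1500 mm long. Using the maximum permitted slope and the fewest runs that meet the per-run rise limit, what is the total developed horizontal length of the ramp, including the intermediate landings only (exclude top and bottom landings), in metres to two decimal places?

3061 / 400 = 7.65, so 8 ramp runs are needed. That means 7 intermediate landings.
Horizontal run for 3061 mm of rise at 1:18 is 3061 × 18 = 55098 mm.
7 intermediate landings contribute 7 × 1500 = 10500 mm.
Developed length = 55098 + 10500 = 65598 mm.
= 65.60 m.

65.60 m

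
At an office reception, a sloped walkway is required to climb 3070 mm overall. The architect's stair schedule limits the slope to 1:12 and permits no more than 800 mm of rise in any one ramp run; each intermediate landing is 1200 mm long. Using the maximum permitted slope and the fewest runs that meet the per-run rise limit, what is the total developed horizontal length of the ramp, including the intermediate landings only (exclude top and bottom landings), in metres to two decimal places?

At most 800 each: 3070/800 = 3.84, giving 4 ramp runs. That means 3 intermediate landings.
Horizontal run for 3070 mm of rise at 1:12 is 3070 × 12 = 36840 mm.
3 intermediate landings contribute 3 × 1200 = 3600 mm.
Developed length = 36840 + 3600 = 40440 mm.
= 40.44 m.

40.44 m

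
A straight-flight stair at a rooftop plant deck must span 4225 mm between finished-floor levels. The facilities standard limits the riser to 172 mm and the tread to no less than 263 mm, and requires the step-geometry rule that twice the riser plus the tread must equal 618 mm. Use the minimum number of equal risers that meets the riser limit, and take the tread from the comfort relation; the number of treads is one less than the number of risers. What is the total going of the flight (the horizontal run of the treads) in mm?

6720 mm

At most 172 each: 4225/172 = 24.56, giving 25 risers.
R = 4225 ÷ 25 = 169 mm.
T = 618 − 2·169 = 280 mm, which satisfies the 263 mm minimum.
Going = (25 − 1) × 280 = 6720 mm.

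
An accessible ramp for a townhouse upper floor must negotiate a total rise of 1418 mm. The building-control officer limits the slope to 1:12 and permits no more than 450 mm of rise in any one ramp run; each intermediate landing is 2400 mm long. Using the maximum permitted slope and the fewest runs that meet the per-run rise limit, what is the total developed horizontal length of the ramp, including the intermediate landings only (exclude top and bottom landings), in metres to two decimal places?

⌈1418/450⌉ = 4 ramp runs. That means 3 intermediate landings.
Ramp run (horizontal) at 1:12: 1418 × 12 = 17016 mm.
3 intermediate landings contribute 3 × 2400 = 7200 mm.
Developed length = 17016 + 7200 = 24216 mm.
= 24.22 m.

24.22 m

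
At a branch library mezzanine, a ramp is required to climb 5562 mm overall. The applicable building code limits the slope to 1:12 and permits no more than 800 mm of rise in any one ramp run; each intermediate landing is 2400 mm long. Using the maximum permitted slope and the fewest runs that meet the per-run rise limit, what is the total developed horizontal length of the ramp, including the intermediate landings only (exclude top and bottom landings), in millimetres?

81144 mm

5562 / 800 = 6.952 → round up to 7 ramp runs. That means 6 intermediate landings.
Ramp run (horizontal) at 1:12: 5562 × 12 = 66744 mm.
6 intermediate landings contribute 6 × 2400 = 14400 mm.
Total developed length = 66744 + 14400 = 81144 mm.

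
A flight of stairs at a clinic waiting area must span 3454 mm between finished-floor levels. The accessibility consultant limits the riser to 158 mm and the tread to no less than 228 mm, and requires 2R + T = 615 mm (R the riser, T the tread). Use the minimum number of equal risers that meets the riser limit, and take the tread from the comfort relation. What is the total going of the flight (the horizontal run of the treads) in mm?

6321 mm

3454 / 158 = 21.86, so 22 risers are needed.
R = 3454 ÷ 22 = 157 mm.
Tread T = 615 − 2 × 157 = 301 mm (≥ 228 mm).
22 risers give 21 treads; going = 21 × 301 = 6321 mm.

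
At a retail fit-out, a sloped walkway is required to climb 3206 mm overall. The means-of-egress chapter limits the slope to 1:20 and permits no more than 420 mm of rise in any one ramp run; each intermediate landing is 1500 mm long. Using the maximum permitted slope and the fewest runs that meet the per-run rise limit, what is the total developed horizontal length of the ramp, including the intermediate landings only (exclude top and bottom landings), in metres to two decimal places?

3206 / 420 = 7.633 → round up to 8 ramp runs. That means 7 intermediate landings.
Ramp run (horizontal) at 1:20: 3206 × 20 = 64120 mm.
7 intermediate landings contribute 7 × 1500 = 10500 mm.
Developed length = 64120 + 10500 = 74620 mm.
= 74.62 m.

74.62 m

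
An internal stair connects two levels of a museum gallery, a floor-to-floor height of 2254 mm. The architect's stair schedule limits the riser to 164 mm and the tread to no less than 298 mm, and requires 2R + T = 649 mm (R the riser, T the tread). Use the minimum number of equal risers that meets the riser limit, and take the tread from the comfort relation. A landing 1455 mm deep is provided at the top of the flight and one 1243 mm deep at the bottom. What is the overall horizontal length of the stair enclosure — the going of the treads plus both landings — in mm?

6949 mm

⌈2254/164⌉ = 14 risers.
Riser R = 2254 / 14 = 161 mm, within the 164 mm limit.
Tread T = 649 − 2 × 161 = 327 mm (≥ 298 mm).
14 risers give 13 treads; going = 13 × 327 = 4251 mm.
Enclosure = 4251 + 1455 + 1243 = 6949 mm.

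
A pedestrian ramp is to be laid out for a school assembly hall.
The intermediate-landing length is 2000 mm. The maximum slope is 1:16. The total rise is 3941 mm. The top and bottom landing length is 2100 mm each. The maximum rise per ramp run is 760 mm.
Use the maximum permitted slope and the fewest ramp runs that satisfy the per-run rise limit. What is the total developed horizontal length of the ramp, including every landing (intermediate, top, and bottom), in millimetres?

3941 / 760 = 5.186 → round up to 6 ramp runs. That means 5 intermediate landings.
Horizontal run for 3941 mm of rise at 1:16 is 3941 × 16 = 63056 mm.
Intermediate landings: 5 × 2000 = 10000 mm.
Top and bottom landings: 2 × 2100 = 4200 mm.
Total = 63056 + 10000 + 4200 = 77256 mm.

77256 mm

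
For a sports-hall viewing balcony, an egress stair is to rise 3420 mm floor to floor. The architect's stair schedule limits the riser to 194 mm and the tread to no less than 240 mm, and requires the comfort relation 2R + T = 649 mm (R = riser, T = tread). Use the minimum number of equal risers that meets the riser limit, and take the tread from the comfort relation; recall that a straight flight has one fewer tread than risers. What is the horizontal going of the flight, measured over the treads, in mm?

4573 mm

3420 / 194 = 17.63, so 18 risers are needed.
R = 3420 ÷ 18 = 190 mm.
From 2R + T = 649: T = 649 − 380 = 269 mm.
Going = (18 − 1) × 269 = 4573 mm.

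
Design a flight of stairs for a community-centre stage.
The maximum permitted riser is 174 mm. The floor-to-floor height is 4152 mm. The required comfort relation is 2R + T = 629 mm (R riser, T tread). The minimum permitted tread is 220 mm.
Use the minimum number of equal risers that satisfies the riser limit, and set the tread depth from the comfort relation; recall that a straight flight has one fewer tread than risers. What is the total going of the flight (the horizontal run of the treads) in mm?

6509 mm

4152 / 174 = 23.862 → round up to 24 risers.
R = 4152 ÷ 24 = 173 mm.
Tread T = 629 − 2 × 173 = 283 mm (≥ 220 mm).
Going = (24 − 1) × 283 = 6509 mm.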